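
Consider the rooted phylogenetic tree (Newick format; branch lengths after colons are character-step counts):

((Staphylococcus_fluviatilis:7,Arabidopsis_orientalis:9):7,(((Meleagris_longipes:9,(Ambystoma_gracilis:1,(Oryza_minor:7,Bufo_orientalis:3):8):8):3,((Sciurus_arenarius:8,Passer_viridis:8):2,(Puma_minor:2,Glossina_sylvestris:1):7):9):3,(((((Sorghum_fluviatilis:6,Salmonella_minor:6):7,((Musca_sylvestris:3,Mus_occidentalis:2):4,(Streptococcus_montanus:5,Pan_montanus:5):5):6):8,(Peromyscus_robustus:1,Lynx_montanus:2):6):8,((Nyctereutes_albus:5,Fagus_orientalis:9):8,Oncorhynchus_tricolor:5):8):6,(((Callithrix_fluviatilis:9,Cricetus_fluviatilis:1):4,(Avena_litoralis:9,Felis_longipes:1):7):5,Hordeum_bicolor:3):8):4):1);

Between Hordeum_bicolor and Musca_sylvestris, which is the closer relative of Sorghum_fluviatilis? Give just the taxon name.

The MRCA of Sorghum_fluviatilis and Musca_sylvestris subtends ((Sorghum_fluviatilis,Salmonella_minor),((Musca_sylvestris,Mus_occidentalis),(Streptococcus_montanus,Pan_montanus))) (6 taxa).
The MRCA of Sorghum_fluviatilis and Hordeum_bicolor subtends (((((Sorghum_fluviatilis,Salmonella_minor),((Musca_sylvestris,Mus_occidentalis),(Streptococcus_montanus,Pan_montanus))),(Peromyscus_robustus,Lynx_montanus)),((Nyctereutes_albus,Fagus_orientalis),Oncorhynchus_tricolor)),(((Callithrix_fluviatilis,Cricetus_fluviatilis),(Avena_litoralis,Felis_longipes)),Hordeum_bicolor)) (16 taxa).
The first is nested inside the second, so Sorghum_fluviatilis shares a more recent common ancestor with Musca_sylvestris.

Musca_sylvestris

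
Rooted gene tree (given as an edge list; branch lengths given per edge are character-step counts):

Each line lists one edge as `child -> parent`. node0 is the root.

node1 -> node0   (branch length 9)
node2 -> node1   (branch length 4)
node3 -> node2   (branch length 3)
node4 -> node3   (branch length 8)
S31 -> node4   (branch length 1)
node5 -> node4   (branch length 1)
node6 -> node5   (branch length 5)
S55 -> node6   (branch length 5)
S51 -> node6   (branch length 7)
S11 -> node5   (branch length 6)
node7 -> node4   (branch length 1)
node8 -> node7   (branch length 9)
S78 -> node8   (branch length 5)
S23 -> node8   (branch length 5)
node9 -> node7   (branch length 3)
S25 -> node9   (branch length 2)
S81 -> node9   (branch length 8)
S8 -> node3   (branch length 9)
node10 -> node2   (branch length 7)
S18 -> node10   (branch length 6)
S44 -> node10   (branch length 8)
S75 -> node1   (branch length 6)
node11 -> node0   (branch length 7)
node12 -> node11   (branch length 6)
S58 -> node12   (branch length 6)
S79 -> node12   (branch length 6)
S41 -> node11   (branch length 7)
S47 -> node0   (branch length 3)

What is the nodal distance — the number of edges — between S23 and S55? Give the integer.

6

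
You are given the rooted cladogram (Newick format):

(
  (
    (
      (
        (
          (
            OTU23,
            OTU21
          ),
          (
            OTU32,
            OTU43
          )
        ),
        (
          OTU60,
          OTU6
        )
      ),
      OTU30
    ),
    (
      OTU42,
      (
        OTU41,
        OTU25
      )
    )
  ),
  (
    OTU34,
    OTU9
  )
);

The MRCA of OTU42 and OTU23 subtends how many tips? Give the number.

The MRCA of OTU42 and OTU23 is the node subtending (((((OTU23,OTU21),(OTU32,OTU43)),(OTU60,OTU6)),OTU30),(OTU42,(OTU41,OTU25))).
That clade contains 10 terminal taxa: OTU21, OTU23, OTU25, OTU30, OTU32, OTU41, OTU42, OTU43, OTU6, OTU60.

10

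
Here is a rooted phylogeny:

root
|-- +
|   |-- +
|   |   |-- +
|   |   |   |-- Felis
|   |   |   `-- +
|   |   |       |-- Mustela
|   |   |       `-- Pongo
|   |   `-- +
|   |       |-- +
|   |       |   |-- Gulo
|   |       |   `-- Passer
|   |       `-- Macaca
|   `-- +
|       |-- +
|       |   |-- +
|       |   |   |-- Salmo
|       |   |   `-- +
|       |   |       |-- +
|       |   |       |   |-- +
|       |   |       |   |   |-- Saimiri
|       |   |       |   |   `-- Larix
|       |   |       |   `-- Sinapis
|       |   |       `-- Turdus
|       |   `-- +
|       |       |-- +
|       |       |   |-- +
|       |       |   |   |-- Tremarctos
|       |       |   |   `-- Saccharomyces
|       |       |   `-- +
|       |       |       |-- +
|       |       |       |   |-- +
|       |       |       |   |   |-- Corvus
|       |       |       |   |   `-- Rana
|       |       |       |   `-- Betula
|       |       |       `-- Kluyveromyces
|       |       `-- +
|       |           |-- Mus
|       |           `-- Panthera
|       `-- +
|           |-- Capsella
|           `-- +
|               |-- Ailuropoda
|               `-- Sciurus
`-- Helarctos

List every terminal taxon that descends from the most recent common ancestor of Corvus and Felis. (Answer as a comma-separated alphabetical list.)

Tracing Corvus: it sits inside (Corvus,Rana).
Tracing Felis: it sits inside (Felis,(Mustela,Pongo)).
The smallest clade enclosing both is (((Felis,(Mustela,Pongo)),((Gulo,Passer),Macaca)),(((Salmo,(((Saimiri,Larix),Sinapis),Turdus)),(((Tremarctos,Saccharomyces),(((Corvus,Rana),Betula),Kluyveromyces)),(Mus,Panthera))),(Capsella,(Ailuropoda,Sciurus)))); the answer is its 22 terminal taxa in alphabetical order.

Ailuropoda, Betula, Capsella, Corvus, Felis, Gulo, Kluyveromyces, Larix, Macaca, Mus, Mustela, Panthera, Passer, Pongo, Rana, Saccharomyces, Saimiri, Salmo, Sciurus, Sinapis, Tremarctos, Turdus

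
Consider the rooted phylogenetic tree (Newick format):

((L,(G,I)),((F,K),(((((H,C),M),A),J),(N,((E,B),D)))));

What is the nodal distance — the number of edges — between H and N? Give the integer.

The MRCA of H and N is the node subtending (((((H,C),M),A),J),(N,((E,B),D))).
From H up to that node: 5 branches. From N up to the same node: 2 branches. Total: 5 + 2 = 7.

7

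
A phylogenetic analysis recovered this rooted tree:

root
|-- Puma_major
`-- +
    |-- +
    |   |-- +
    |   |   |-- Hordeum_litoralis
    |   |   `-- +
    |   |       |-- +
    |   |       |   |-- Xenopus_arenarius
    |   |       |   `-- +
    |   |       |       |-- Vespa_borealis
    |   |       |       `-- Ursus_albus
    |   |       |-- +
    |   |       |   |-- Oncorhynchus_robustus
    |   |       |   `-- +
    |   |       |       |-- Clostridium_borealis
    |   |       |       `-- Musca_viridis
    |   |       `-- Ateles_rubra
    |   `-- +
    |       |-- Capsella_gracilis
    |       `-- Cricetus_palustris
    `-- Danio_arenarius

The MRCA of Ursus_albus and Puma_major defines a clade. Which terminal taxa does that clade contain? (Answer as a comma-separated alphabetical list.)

Tracing Ursus_albus: it sits inside (Vespa_borealis,Ursus_albus).
Tracing Puma_major: it attaches directly to the root.
The smallest clade enclosing both is the whole tree (their MRCA is the root), so the answer is all 12 tips in alphabetical order.

Ateles_rubra, Capsella_gracilis, Clostridium_borealis, Cricetus_palustris, Danio_arenarius, Hordeum_litoralis, Musca_viridis, Oncorhynchus_robustus, Puma_major, Ursus_albus, Vespa_borealis, Xenopus_arenarius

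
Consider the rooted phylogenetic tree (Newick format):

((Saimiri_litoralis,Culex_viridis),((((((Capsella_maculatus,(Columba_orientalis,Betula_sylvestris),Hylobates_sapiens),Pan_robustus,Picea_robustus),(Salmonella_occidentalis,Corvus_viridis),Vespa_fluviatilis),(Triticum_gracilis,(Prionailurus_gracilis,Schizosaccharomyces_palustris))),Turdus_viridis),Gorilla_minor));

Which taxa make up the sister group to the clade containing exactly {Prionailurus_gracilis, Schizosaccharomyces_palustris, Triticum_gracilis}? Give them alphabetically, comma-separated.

Betula_sylvestris, Capsella_maculatus, Columba_orientalis, Corvus_viridis, Hylobates_sapiens, Pan_robustus, Picea_robustus, Salmonella_occidentalis, Vespa_fluviatilis

The clade containing exactly {Prionailurus_gracilis, Schizosaccharomyces_palustris, Triticum_gracilis} attaches to the tree at the node subtending ((((Capsella_maculatus,(Columba_orientalis,Betula_sylvestris),Hylobates_sapiens),Pan_robustus,Picea_robustus),(Salmonella_occidentalis,Corvus_viridis),Vespa_fluviatilis),(Triticum_gracilis,(Prionailurus_gracilis,Schizosaccharomyces_palustris))).
The other lineage descending from that same node — the sister group — is (((Capsella_maculatus,(Columba_orientalis,Betula_sylvestris),Hylobates_sapiens),Pan_robustus,Picea_robustus),(Salmonella_occidentalis,Corvus_viridis),Vespa_fluviatilis); its 9 tips in alphabetical order are the answer.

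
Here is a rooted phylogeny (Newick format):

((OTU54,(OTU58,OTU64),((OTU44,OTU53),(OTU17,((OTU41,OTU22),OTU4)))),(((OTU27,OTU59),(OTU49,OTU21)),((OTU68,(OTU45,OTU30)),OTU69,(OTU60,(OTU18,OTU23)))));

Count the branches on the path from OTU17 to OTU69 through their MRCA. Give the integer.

The MRCA of OTU17 and OTU69 is the root of the tree.
From OTU17 up to that node: 4 branches. From OTU69 up to the same node: 3 branches. Total: 4 + 3 = 7.

7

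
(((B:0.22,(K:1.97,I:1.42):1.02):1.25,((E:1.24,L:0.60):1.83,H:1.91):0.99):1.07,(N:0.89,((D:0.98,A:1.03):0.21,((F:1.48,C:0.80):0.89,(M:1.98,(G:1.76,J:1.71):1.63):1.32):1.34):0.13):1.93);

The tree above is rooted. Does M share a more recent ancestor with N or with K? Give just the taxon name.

The MRCA of M and N subtends (N,((D,A),((F,C),(M,(G,J))))) (8 taxa).
The MRCA of M and K is the root, subtending the entire tree (14 taxa).
The first is nested inside the second, so M shares a more recent common ancestor with N.

N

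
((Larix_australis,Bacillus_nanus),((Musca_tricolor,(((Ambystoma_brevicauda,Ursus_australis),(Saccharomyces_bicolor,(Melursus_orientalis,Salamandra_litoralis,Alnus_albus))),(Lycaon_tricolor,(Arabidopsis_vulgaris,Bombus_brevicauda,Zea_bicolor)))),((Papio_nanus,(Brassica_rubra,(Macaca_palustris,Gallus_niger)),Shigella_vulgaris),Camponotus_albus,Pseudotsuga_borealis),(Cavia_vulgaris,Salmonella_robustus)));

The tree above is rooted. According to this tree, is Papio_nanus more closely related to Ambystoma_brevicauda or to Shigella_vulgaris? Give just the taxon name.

Shigella_vulgaris

The MRCA of Papio_nanus and Shigella_vulgaris subtends (Papio_nanus,(Brassica_rubra,(Macaca_palustris,Gallus_niger)),Shigella_vulgaris) (5 taxa).
The MRCA of Papio_nanus and Ambystoma_brevicauda subtends ((Musca_tricolor,(((Ambystoma_brevicauda,Ursus_australis),(Saccharomyces_bicolor,(Melursus_orientalis,Salamandra_litoralis,Alnus_albus))),(Lycaon_tricolor,(Arabidopsis_vulgaris,Bombus_brevicauda,Zea_bicolor)))),((Papio_nanus,(Brassica_rubra,(Macaca_palustris,Gallus_niger)),Shigella_vulgaris),Camponotus_albus,Pseudotsuga_borealis),(Cavia_vulgaris,Salmonella_robustus)) (20 taxa).
The first is nested inside the second, so Papio_nanus shares a more recent common ancestor with Shigella_vulgaris.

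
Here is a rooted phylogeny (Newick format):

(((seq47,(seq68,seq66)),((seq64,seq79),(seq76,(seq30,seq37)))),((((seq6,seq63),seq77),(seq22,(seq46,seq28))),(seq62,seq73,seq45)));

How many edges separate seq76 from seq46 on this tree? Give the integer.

9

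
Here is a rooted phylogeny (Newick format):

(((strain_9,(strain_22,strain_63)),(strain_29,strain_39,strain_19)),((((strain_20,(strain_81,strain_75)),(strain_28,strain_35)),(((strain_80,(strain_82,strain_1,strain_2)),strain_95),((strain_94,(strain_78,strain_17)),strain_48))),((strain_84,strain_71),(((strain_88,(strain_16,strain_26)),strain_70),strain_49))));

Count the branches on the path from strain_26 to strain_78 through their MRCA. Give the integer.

12

The MRCA of strain_26 and strain_78 is the node subtending ((((strain_20,(strain_81,strain_75)),(strain_28,strain_35)),(((strain_80,(strain_82,strain_1,strain_2)),strain_95),((strain_94,(strain_78,strain_17)),strain_48))),((strain_84,strain_71),(((strain_88,(strain_16,strain_26)),strain_70),strain_49))).
From strain_26 up to that node: 6 branches. From strain_78 up to the same node: 6 branches. Total: 6 + 6 = 12.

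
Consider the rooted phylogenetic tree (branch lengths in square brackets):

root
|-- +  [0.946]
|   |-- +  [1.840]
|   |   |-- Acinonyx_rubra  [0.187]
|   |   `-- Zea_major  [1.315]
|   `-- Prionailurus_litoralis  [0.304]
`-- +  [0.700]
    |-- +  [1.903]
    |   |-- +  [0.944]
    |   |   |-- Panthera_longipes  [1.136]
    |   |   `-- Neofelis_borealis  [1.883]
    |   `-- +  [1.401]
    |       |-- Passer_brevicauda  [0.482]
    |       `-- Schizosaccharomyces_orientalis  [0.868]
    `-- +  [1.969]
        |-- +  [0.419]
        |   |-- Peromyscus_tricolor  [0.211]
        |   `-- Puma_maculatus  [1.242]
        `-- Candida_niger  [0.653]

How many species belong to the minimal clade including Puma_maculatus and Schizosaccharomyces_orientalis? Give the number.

The MRCA of Puma_maculatus and Schizosaccharomyces_orientalis is the node subtending (((Panthera_longipes,Neofelis_borealis),(Passer_brevicauda,Schizosaccharomyces_orientalis)),((Peromyscus_tricolor,Puma_maculatus),Candida_niger)).
That clade contains 7 terminal taxa: Candida_niger, Neofelis_borealis, Panthera_longipes, Passer_brevicauda, Peromyscus_tricolor, Puma_maculatus, Schizosaccharomyces_orientalis.

7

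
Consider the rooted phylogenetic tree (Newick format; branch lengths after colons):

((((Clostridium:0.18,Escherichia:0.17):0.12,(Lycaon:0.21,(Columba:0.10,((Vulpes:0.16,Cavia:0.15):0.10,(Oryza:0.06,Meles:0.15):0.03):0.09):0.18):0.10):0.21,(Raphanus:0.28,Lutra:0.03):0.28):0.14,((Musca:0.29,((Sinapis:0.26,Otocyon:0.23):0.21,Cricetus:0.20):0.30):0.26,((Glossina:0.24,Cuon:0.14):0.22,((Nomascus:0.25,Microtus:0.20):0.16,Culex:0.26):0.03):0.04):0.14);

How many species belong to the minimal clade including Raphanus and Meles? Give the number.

10

The MRCA of Raphanus and Meles is the node subtending (((Clostridium,Escherichia),(Lycaon,(Columba,((Vulpes,Cavia),(Oryza,Meles))))),(Raphanus,Lutra)).
That clade contains 10 terminal taxa: Cavia, Clostridium, Columba, Escherichia, Lutra, Lycaon, Meles, Oryza, Raphanus, Vulpes.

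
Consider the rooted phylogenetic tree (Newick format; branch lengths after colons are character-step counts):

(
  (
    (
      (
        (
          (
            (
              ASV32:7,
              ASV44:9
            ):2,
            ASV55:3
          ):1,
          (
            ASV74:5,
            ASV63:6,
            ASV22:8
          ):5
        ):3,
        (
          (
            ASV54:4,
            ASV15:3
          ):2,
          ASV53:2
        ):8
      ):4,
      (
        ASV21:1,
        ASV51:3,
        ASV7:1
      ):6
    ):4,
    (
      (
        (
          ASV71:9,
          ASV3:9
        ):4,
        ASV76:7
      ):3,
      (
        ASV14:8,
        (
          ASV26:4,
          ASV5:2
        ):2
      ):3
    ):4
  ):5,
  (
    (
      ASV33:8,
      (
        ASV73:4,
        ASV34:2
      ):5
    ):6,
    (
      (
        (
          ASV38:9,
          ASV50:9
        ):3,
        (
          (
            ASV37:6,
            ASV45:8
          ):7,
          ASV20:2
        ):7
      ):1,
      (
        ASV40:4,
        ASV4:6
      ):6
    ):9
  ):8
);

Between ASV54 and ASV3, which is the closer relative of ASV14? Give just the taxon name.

ASV3

The MRCA of ASV14 and ASV3 subtends (((ASV71,ASV3),ASV76),(ASV14,(ASV26,ASV5))) (6 taxa).
The MRCA of ASV14 and ASV54 subtends ((((((ASV32,ASV44),ASV55),(ASV74,ASV63,ASV22)),((ASV54,ASV15),ASV53)),(ASV21,ASV51,ASV7)),(((ASV71,ASV3),ASV76),(ASV14,(ASV26,ASV5)))) (18 taxa).
The first is nested inside the second, so ASV14 shares a more recent common ancestor with ASV3.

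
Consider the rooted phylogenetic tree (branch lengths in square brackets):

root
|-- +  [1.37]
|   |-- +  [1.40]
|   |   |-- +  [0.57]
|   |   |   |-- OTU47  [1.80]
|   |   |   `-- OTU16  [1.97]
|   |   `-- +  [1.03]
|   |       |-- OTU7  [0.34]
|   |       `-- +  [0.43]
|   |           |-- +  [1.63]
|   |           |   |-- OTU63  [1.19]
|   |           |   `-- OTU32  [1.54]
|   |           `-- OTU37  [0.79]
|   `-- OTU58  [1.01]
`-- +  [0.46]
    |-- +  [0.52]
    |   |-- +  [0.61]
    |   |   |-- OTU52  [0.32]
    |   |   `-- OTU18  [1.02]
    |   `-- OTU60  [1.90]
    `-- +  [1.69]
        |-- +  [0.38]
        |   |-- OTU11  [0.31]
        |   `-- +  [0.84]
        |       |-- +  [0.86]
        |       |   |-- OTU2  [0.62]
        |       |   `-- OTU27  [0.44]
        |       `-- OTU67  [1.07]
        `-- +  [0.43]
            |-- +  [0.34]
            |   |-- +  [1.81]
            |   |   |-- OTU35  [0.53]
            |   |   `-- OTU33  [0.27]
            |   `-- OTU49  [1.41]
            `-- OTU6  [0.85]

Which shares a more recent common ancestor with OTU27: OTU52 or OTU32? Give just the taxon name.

The MRCA of OTU27 and OTU52 subtends (((OTU52,OTU18),OTU60),((OTU11,((OTU2,OTU27),OTU67)),(((OTU35,OTU33),OTU49),OTU6))) (11 taxa).
The MRCA of OTU27 and OTU32 is the root, subtending the entire tree (18 taxa).
The first is nested inside the second, so OTU27 shares a more recent common ancestor with OTU52.

OTU52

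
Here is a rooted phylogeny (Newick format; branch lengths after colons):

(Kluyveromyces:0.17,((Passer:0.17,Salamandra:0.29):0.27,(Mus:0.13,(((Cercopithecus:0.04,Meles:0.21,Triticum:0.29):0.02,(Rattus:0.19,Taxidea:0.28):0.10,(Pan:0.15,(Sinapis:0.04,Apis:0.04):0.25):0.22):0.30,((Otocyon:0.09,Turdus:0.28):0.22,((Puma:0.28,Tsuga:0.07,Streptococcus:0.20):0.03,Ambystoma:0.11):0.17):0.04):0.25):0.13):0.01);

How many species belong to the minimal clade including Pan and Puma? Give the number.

The MRCA of Pan and Puma is the node subtending (((Cercopithecus,Meles,Triticum),(Rattus,Taxidea),(Pan,(Sinapis,Apis))),((Otocyon,Turdus),((Puma,Tsuga,Streptococcus),Ambystoma))).
That clade contains 14 terminal taxa: Ambystoma, Apis, Cercopithecus, Meles, Otocyon, Pan, Puma, Rattus, Sinapis, Streptococcus, Taxidea, Triticum, Tsuga, Turdus.

14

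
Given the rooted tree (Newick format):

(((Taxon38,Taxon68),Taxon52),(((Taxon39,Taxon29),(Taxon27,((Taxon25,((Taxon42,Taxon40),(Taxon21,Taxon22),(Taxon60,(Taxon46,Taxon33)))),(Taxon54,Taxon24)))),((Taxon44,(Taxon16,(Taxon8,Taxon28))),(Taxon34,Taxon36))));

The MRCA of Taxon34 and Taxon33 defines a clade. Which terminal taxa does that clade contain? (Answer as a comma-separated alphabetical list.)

Taxon16, Taxon21, Taxon22, Taxon24, Taxon25, Taxon27, Taxon28, Taxon29, Taxon33, Taxon34, Taxon36, Taxon39, Taxon40, Taxon42, Taxon44, Taxon46, Taxon54, Taxon60, Taxon8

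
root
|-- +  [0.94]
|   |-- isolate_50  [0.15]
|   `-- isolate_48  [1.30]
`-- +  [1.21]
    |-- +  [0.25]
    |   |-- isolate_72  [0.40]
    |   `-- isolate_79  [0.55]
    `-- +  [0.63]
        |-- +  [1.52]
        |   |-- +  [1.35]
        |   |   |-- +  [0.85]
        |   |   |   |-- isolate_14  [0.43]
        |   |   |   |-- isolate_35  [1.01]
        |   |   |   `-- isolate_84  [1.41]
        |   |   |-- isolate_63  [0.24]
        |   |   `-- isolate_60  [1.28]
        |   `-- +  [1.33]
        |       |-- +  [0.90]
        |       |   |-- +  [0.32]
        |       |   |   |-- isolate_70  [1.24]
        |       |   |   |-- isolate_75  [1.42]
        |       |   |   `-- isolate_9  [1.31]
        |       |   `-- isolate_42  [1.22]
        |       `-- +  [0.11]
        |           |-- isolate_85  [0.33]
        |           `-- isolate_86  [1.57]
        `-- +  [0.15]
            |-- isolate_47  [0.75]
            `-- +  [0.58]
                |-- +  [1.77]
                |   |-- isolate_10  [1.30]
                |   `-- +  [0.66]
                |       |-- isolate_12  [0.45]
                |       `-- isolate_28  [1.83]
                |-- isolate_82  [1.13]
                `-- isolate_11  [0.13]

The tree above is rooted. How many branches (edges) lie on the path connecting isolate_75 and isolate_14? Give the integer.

The MRCA of isolate_75 and isolate_14 is the node subtending (((isolate_14,isolate_35,isolate_84),isolate_63,isolate_60),(((isolate_70,isolate_75,isolate_9),isolate_42),(isolate_85,isolate_86))).
From isolate_75 up to that node: 4 branches. From isolate_14 up to the same node: 3 branches. Total: 4 + 3 = 7.

7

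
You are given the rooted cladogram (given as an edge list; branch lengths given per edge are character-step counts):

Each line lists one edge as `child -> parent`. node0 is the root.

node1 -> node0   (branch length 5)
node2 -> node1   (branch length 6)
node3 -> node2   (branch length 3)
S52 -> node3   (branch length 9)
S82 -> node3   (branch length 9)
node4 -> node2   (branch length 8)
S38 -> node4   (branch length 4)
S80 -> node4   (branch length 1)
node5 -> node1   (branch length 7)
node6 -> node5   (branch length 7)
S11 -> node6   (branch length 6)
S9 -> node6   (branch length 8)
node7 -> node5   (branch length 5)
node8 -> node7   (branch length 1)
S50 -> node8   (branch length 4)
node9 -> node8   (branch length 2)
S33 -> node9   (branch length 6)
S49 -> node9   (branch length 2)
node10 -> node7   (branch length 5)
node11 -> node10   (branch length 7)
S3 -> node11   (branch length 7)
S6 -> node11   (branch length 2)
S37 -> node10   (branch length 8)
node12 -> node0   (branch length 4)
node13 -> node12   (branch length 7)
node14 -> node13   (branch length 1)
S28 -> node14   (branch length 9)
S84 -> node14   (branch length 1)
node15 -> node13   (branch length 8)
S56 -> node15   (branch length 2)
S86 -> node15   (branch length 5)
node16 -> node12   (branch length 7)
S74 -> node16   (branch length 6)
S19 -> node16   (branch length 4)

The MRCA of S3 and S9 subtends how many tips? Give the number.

The MRCA of S3 and S9 is the node subtending ((S11,S9),((S50,(S33,S49)),((S3,S6),S37))).
That clade contains 8 terminal taxa: S11, S3, S33, S37, S49, S50, S6, S9.

8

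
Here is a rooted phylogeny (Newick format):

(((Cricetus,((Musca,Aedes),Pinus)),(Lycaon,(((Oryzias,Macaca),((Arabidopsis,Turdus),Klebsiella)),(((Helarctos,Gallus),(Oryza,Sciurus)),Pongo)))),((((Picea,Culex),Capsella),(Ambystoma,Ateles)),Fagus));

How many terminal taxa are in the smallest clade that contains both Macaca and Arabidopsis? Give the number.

5

The MRCA of Macaca and Arabidopsis is the node subtending ((Oryzias,Macaca),((Arabidopsis,Turdus),Klebsiella)).
That clade contains 5 terminal taxa: Arabidopsis, Klebsiella, Macaca, Oryzias, Turdus.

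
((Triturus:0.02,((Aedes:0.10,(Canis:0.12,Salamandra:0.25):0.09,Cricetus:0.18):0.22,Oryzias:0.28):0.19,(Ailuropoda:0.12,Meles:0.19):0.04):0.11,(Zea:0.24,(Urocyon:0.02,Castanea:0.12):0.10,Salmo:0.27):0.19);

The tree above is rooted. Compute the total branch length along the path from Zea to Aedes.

1.05

The path runs Zea → … → MRCA → … → Aedes; the MRCA is the root of the tree.
Branch lengths along that path: 0.24 + 0.19 + 0.11 + 0.19 + 0.22 + 0.10 = 1.05.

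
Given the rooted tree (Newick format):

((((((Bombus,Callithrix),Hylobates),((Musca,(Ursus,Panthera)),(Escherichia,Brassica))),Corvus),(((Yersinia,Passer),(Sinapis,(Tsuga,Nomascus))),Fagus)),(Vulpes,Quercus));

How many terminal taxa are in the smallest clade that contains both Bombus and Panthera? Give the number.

The MRCA of Bombus and Panthera is the node subtending (((Bombus,Callithrix),Hylobates),((Musca,(Ursus,Panthera)),(Escherichia,Brassica))).
That clade contains 8 terminal taxa: Bombus, Brassica, Callithrix, Escherichia, Hylobates, Musca, Panthera, Ursus.

8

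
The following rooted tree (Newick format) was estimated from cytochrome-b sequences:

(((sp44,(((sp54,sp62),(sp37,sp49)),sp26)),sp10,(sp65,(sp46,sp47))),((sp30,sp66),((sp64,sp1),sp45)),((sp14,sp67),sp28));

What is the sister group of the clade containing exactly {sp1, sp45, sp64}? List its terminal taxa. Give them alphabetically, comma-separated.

The clade containing exactly {sp1, sp45, sp64} attaches to the tree at the node subtending ((sp30,sp66),((sp64,sp1),sp45)).
The other lineage descending from that same node — the sister group — is (sp30,sp66); its 2 tips in alphabetical order are the answer.

sp30, sp66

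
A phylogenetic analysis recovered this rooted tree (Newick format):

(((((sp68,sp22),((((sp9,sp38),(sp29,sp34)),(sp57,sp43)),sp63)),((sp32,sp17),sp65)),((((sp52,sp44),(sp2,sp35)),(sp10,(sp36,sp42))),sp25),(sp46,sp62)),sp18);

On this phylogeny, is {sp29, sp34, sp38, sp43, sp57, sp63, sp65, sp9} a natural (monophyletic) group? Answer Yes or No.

No

The MRCA of the listed taxa subtends (((sp68,sp22),((((sp9,sp38),(sp29,sp34)),(sp57,sp43)),sp63)),((sp32,sp17),sp65)).
That clade also contains sp17, sp22, sp32, sp68, which are not in the proposed group, so the group is not monophyletic.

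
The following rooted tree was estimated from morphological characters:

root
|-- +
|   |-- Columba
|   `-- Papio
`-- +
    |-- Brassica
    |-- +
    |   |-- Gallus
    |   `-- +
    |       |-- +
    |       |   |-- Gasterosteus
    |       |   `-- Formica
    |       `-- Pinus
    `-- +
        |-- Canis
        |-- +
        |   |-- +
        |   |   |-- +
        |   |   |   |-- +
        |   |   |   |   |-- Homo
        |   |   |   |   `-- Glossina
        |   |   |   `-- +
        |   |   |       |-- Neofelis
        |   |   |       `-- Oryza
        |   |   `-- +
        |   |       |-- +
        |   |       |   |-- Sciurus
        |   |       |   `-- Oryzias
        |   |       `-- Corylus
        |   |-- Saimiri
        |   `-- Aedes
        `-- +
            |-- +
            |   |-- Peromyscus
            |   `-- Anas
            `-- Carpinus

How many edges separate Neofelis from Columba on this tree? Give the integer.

9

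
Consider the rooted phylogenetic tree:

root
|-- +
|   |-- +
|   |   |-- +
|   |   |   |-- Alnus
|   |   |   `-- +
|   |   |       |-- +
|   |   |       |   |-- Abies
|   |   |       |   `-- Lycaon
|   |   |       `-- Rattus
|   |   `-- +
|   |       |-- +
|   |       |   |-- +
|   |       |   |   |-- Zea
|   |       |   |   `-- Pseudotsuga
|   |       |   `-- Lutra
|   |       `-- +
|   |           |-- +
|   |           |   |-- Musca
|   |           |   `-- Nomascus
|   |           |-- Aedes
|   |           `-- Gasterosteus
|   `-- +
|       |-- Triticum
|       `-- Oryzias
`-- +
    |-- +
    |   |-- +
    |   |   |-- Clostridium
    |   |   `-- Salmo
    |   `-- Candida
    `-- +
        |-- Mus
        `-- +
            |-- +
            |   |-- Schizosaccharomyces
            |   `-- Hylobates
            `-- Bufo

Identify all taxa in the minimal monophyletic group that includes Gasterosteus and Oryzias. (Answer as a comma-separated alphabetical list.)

Abies, Aedes, Alnus, Gasterosteus, Lutra, Lycaon, Musca, Nomascus, Oryzias, Pseudotsuga, Rattus, Triticum, Zea

Tracing Gasterosteus: it sits inside ((Musca,Nomascus),Aedes,Gasterosteus).
Tracing Oryzias: it sits inside (Triticum,Oryzias).
The smallest clade enclosing both is (((Alnus,((Abies,Lycaon),Rattus)),(((Zea,Pseudotsuga),Lutra),((Musca,Nomascus),Aedes,Gasterosteus))),(Triticum,Oryzias)); the answer is its 13 terminal taxa in alphabetical order.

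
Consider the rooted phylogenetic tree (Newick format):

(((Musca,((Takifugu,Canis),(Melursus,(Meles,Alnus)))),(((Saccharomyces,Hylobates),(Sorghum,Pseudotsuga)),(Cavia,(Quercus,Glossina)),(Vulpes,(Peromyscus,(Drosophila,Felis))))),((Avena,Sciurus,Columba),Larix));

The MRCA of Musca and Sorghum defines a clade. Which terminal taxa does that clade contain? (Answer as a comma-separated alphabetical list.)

Alnus, Canis, Cavia, Drosophila, Felis, Glossina, Hylobates, Meles, Melursus, Musca, Peromyscus, Pseudotsuga, Quercus, Saccharomyces, Sorghum, Takifugu, Vulpes

Tracing Musca: it sits inside (Musca,((Takifugu,Canis),(Melursus,(Meles,Alnus)))).
Tracing Sorghum: it sits inside (Sorghum,Pseudotsuga).
The smallest clade enclosing both is ((Musca,((Takifugu,Canis),(Melursus,(Meles,Alnus)))),(((Saccharomyces,Hylobates),(Sorghum,Pseudotsuga)),(Cavia,(Quercus,Glossina)),(Vulpes,(Peromyscus,(Drosophila,Felis))))); the answer is its 17 terminal taxa in alphabetical order.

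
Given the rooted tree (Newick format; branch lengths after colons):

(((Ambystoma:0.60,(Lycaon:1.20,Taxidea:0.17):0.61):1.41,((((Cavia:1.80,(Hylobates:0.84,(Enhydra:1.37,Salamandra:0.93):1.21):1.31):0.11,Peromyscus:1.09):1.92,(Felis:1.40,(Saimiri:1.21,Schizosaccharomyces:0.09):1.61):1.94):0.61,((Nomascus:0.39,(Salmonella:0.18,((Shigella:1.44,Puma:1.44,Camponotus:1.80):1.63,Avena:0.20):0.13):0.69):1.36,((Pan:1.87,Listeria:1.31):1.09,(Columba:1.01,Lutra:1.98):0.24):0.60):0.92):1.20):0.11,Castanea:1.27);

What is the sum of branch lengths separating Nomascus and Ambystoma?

The path runs Nomascus → … → MRCA → … → Ambystoma; the MRCA is the node subtending ((Ambystoma,(Lycaon,Taxidea)),((((Cavia,(Hylobates,(Enhydra,Salamandra))),Peromyscus),(Felis,(Saimiri,Schizosaccharomyces))),((Nomascus,(Salmonella,((Shigella,Puma,Camponotus),Avena))),((Pan,Listeria),(Columba,Lutra))))).
Branch lengths along that path: 0.39 + 1.36 + 0.92 + 1.20 + 1.41 + 0.60 = 5.88.

5.88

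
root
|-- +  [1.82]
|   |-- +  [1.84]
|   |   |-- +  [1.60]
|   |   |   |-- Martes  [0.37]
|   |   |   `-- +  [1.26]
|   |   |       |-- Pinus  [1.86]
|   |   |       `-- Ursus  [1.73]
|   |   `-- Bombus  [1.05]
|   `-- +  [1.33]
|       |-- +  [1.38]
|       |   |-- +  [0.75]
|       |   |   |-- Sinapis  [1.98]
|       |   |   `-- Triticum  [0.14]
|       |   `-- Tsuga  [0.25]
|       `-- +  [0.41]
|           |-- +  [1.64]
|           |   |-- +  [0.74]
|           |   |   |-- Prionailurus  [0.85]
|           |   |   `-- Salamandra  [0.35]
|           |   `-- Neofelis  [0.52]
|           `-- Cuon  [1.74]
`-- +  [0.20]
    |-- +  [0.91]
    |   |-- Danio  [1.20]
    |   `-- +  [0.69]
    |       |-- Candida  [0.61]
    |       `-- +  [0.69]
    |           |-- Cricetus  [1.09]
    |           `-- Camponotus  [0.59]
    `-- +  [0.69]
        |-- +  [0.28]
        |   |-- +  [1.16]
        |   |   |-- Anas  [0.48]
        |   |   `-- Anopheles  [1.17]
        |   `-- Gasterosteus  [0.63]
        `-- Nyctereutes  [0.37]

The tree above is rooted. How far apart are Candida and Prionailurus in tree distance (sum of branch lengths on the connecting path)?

The path runs Candida → … → MRCA → … → Prionailurus; the MRCA is the root of the tree.
Branch lengths along that path: 0.61 + 0.69 + 0.91 + 0.20 + 1.82 + 1.33 + 0.41 + 1.64 + 0.74 + 0.85 = 9.20.

9.20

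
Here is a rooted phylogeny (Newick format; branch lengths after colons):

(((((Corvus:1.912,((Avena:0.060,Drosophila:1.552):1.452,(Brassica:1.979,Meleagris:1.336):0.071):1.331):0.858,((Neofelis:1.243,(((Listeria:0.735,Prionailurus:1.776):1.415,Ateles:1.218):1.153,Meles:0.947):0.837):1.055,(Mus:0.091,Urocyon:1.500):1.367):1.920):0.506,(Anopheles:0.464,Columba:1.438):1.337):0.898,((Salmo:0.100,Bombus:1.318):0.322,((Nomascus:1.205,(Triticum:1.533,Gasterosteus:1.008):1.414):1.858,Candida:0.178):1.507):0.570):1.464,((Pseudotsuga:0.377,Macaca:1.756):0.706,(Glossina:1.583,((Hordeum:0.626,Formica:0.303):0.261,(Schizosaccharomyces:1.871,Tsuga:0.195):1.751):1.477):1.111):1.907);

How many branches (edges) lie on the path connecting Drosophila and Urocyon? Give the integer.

7

The MRCA of Drosophila and Urocyon is the node subtending ((Corvus,((Avena,Drosophila),(Brassica,Meleagris))),((Neofelis,(((Listeria,Prionailurus),Ateles),Meles)),(Mus,Urocyon))).
From Drosophila up to that node: 4 branches. From Urocyon up to the same node: 3 branches. Total: 4 + 3 = 7.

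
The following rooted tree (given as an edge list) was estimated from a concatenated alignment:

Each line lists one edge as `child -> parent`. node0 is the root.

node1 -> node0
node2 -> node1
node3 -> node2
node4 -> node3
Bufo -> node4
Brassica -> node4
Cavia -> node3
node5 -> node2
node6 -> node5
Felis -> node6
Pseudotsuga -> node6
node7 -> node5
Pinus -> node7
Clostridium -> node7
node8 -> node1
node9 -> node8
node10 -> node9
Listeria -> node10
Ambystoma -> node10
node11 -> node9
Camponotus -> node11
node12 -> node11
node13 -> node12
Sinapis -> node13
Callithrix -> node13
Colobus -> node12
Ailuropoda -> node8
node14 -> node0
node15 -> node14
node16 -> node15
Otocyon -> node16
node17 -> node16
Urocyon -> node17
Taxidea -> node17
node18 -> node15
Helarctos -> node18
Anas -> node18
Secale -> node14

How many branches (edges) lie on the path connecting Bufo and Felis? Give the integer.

6

The MRCA of Bufo and Felis is the node subtending (((Bufo,Brassica),Cavia),((Felis,Pseudotsuga),(Pinus,Clostridium))).
From Bufo up to that node: 3 branches. From Felis up to the same node: 3 branches. Total: 3 + 3 = 6.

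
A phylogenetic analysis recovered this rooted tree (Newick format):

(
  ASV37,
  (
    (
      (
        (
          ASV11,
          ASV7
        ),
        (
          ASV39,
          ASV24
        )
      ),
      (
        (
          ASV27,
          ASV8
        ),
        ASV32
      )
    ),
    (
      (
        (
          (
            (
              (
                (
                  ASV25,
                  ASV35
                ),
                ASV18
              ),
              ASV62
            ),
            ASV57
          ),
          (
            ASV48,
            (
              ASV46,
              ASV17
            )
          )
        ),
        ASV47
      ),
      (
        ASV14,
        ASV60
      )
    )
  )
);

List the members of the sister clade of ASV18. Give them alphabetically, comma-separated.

ASV25, ASV35

ASV18 attaches to the tree at the node subtending ((ASV25,ASV35),ASV18).
The other lineage descending from that same node — the sister group — is (ASV25,ASV35); its 2 tips in alphabetical order are the answer.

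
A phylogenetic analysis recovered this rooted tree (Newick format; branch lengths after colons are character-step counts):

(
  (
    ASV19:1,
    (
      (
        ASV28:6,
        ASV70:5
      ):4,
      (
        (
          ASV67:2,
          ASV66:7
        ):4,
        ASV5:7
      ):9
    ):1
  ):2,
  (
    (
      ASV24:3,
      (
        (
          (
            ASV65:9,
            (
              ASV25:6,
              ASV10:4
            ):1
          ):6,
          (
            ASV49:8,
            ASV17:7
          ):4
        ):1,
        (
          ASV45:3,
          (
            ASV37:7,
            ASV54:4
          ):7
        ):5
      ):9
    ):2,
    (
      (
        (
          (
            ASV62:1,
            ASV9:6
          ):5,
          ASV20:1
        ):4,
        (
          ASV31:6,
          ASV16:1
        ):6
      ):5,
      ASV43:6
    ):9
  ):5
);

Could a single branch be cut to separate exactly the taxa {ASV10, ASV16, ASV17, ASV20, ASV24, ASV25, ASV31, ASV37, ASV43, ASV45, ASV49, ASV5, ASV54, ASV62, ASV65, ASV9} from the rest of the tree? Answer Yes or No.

No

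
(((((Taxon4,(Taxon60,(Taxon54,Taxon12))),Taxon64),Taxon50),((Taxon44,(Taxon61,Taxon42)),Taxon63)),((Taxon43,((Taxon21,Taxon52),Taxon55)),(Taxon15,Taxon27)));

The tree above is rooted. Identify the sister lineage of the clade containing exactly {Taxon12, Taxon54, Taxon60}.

The clade containing exactly {Taxon12, Taxon54, Taxon60} attaches to the tree at the node subtending (Taxon4,(Taxon60,(Taxon54,Taxon12))).
The other lineage descending from that same node — the sister group — is the single tip Taxon4.

Taxon4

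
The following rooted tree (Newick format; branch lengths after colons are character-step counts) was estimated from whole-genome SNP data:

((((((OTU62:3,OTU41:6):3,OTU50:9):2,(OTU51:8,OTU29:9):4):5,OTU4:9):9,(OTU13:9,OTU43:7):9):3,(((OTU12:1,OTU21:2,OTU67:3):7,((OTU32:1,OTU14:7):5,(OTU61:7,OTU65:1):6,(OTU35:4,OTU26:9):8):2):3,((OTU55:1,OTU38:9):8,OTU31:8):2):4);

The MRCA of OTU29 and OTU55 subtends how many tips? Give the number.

The MRCA of OTU29 and OTU55 is the root, so the clade is the entire tree.
That clade contains 20 terminal taxa: OTU12, OTU13, OTU14, OTU21, OTU26, OTU29, OTU31, OTU32, OTU35, OTU38, OTU4, OTU41, OTU43, OTU50, OTU51, OTU55, OTU61, OTU62, OTU65, OTU67.

20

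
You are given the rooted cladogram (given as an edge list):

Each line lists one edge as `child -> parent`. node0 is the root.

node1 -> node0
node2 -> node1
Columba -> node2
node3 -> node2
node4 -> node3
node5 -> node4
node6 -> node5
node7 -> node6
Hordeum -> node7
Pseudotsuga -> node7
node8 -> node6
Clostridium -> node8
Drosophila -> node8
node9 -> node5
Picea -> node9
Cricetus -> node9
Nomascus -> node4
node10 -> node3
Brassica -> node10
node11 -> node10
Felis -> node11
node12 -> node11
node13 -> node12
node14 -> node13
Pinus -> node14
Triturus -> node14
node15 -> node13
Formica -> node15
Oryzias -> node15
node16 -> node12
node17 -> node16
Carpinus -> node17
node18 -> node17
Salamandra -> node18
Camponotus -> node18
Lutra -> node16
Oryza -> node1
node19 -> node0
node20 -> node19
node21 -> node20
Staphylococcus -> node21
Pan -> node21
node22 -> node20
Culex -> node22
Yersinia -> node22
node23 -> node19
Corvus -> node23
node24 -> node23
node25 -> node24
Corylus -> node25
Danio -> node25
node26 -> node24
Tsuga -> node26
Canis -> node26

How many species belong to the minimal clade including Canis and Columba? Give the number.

28

The MRCA of Canis and Columba is the root, so the clade is the entire tree.
That clade contains 28 terminal taxa: Brassica, Camponotus, Canis, Carpinus, Clostridium, Columba, Corvus, Corylus, Cricetus, Culex, Danio, Drosophila, Felis, Formica, Hordeum, Lutra, Nomascus, Oryza, Oryzias, Pan, Picea, Pinus, Pseudotsuga, Salamandra, Staphylococcus, Triturus, Tsuga, Yersinia.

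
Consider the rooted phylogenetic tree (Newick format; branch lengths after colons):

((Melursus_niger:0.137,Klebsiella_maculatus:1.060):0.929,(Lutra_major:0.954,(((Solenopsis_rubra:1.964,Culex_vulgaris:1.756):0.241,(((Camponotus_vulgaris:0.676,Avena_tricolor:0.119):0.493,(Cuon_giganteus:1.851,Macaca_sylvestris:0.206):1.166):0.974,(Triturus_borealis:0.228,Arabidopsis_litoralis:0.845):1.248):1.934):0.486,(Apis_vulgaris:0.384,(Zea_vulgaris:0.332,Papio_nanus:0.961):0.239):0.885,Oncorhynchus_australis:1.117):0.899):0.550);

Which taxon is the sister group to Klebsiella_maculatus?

Melursus_niger

Klebsiella_maculatus attaches to the tree at the node subtending (Melursus_niger,Klebsiella_maculatus).
The other lineage descending from that same node — the sister group — is the single tip Melursus_niger.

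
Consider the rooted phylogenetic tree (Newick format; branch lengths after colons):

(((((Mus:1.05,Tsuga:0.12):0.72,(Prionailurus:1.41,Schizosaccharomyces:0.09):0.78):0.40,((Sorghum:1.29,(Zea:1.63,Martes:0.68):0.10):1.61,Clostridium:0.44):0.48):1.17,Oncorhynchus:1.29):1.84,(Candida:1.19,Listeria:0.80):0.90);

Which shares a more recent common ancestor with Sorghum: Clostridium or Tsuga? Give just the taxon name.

The MRCA of Sorghum and Clostridium subtends ((Sorghum,(Zea,Martes)),Clostridium) (4 taxa).
The MRCA of Sorghum and Tsuga subtends (((Mus,Tsuga),(Prionailurus,Schizosaccharomyces)),((Sorghum,(Zea,Martes)),Clostridium)) (8 taxa).
The first is nested inside the second, so Sorghum shares a more recent common ancestor with Clostridium.

Clostridium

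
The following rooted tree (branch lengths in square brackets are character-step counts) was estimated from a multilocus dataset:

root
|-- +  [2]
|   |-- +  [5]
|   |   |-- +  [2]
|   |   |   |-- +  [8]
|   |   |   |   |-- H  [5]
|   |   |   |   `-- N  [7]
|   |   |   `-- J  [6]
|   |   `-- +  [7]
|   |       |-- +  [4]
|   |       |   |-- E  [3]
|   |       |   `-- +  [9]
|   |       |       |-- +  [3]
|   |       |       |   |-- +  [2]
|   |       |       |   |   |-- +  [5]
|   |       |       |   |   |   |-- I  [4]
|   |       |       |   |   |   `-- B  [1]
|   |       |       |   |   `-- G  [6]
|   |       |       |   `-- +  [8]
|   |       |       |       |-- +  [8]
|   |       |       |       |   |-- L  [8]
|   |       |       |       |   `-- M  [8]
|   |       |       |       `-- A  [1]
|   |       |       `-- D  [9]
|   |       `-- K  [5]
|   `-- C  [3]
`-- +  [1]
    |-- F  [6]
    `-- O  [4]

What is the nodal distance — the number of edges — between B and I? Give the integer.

2

The MRCA of B and I is the node subtending (I,B).
From B up to that node: 1 branch. From I up to the same node: 1 branch. Total: 1 + 1 = 2.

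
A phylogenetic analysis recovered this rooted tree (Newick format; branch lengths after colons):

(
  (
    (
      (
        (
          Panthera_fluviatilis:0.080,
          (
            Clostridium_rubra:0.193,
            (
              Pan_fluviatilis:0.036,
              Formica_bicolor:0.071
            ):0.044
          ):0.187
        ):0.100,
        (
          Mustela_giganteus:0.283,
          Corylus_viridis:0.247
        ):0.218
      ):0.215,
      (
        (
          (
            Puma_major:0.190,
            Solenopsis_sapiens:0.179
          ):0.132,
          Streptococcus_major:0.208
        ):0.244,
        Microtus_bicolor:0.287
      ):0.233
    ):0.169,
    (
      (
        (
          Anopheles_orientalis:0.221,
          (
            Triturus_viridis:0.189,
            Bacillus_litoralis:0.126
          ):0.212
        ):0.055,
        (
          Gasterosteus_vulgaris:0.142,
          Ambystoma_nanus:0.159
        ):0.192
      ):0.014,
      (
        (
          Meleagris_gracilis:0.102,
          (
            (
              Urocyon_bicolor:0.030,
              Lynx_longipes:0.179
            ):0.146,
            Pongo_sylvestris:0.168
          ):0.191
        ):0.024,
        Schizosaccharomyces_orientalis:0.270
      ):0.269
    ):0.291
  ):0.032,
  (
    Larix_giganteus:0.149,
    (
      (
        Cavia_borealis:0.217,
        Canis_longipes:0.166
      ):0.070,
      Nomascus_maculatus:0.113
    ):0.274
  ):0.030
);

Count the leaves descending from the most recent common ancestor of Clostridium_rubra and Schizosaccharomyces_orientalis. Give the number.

20

The MRCA of Clostridium_rubra and Schizosaccharomyces_orientalis is the node subtending ((((Panthera_fluviatilis,(Clostridium_rubra,(Pan_fluviatilis,Formica_bicolor))),(Mustela_giganteus,Corylus_viridis)),(((Puma_major,Solenopsis_sapiens),Streptococcus_major),Microtus_bicolor)),(((Anopheles_orientalis,(Triturus_viridis,Bacillus_litoralis)),(Gasterosteus_vulgaris,Ambystoma_nanus)),((Meleagris_gracilis,((Urocyon_bicolor,Lynx_longipes),Pongo_sylvestris)),Schizosaccharomyces_orientalis))).
That clade contains 20 terminal taxa: Ambystoma_nanus, Anopheles_orientalis, Bacillus_litoralis, Clostridium_rubra, Corylus_viridis, Formica_bicolor, Gasterosteus_vulgaris, Lynx_longipes, Meleagris_gracilis, Microtus_bicolor, Mustela_giganteus, Pan_fluviatilis, Panthera_fluviatilis, Pongo_sylvestris, Puma_major, Schizosaccharomyces_orientalis, Solenopsis_sapiens, Streptococcus_major, Triturus_viridis, Urocyon_bicolor.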